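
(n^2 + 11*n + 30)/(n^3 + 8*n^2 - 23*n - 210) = (n + 5)/(n^2 + 2*n - 35)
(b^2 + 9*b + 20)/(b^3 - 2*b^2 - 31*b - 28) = (b + 5)/(b^2 - 6*b - 7)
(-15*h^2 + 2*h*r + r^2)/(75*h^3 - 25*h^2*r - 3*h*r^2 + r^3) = 1/(-5*h + r)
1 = 1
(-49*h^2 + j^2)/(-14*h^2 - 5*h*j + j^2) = (7*h + j)/(2*h + j)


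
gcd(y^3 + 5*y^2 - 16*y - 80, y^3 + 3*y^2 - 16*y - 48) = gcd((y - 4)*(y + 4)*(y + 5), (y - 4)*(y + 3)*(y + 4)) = y^2 - 16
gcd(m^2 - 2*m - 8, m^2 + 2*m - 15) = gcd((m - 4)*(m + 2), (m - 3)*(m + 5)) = 1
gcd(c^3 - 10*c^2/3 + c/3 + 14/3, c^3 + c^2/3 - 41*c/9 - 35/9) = c^2 - 4*c/3 - 7/3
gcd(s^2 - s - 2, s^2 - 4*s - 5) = s + 1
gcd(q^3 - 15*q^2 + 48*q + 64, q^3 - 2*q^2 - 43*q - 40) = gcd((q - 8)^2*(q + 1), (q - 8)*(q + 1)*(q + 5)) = q^2 - 7*q - 8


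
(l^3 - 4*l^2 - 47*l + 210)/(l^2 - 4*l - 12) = (l^2 + 2*l - 35)/(l + 2)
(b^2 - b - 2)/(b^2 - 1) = (b - 2)/(b - 1)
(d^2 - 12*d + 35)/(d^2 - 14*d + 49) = (d - 5)/(d - 7)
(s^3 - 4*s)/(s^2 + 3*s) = (s^2 - 4)/(s + 3)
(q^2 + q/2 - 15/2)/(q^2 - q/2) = (2*q^2 + q - 15)/(q*(2*q - 1))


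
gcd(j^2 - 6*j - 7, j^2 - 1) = j + 1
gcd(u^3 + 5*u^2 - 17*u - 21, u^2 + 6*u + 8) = 1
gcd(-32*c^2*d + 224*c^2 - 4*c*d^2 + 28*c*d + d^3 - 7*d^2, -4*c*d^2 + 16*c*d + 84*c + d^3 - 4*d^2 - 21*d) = d - 7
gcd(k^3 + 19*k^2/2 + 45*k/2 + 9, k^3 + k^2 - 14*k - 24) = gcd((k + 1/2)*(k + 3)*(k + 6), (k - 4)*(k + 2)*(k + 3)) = k + 3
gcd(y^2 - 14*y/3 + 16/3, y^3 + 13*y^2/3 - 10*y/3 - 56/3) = y - 2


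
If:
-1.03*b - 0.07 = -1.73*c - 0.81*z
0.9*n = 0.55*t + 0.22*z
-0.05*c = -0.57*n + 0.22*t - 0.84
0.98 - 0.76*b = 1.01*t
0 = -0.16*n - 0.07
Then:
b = -1.54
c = 2.45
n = -0.44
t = 2.13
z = -7.11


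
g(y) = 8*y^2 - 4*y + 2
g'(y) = 16*y - 4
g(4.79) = 166.39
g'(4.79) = 72.64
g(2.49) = 41.64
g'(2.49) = 35.84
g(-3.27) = 100.62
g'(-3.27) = -56.32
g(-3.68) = 125.06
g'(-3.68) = -62.88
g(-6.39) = 354.22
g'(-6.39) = -106.24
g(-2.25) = 51.50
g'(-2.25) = -40.00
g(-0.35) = 4.38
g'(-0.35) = -9.60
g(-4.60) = 189.68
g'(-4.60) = -77.60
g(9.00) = 614.00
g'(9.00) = 140.00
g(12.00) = 1106.00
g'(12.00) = 188.00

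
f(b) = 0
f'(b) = 0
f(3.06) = 0.00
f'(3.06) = 0.00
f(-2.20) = 0.00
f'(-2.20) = 0.00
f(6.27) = 0.00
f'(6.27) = 0.00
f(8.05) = 0.00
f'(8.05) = 0.00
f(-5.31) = 0.00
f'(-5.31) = 0.00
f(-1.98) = 0.00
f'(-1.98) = 0.00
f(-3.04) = 0.00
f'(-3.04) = 0.00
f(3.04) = 0.00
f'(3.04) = 0.00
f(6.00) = 0.00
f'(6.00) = 0.00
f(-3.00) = 0.00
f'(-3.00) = 0.00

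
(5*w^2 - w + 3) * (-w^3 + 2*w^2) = -5*w^5 + 11*w^4 - 5*w^3 + 6*w^2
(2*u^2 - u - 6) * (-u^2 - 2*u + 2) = -2*u^4 - 3*u^3 + 12*u^2 + 10*u - 12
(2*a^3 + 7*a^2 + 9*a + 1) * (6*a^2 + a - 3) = 12*a^5 + 44*a^4 + 55*a^3 - 6*a^2 - 26*a - 3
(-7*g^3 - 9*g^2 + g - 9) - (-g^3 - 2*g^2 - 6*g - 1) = -6*g^3 - 7*g^2 + 7*g - 8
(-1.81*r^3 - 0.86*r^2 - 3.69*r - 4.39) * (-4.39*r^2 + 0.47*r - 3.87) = 7.9459*r^5 + 2.9247*r^4 + 22.7996*r^3 + 20.866*r^2 + 12.217*r + 16.9893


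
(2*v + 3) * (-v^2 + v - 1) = -2*v^3 - v^2 + v - 3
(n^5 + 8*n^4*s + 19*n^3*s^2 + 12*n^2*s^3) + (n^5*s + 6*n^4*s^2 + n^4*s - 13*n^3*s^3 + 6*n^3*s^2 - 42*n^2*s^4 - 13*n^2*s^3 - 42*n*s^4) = n^5*s + n^5 + 6*n^4*s^2 + 9*n^4*s - 13*n^3*s^3 + 25*n^3*s^2 - 42*n^2*s^4 - n^2*s^3 - 42*n*s^4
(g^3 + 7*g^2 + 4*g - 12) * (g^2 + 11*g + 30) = g^5 + 18*g^4 + 111*g^3 + 242*g^2 - 12*g - 360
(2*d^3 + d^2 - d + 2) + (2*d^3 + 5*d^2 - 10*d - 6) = 4*d^3 + 6*d^2 - 11*d - 4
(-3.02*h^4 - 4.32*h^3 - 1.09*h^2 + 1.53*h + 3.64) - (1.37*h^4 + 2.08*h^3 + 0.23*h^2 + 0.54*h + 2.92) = -4.39*h^4 - 6.4*h^3 - 1.32*h^2 + 0.99*h + 0.72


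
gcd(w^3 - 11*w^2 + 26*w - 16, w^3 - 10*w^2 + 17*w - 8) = w^2 - 9*w + 8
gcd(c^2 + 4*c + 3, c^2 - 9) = c + 3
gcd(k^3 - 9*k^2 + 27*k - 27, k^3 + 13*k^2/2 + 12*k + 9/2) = 1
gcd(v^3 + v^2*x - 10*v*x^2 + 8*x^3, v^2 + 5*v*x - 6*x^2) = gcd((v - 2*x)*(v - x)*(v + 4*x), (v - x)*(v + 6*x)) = -v + x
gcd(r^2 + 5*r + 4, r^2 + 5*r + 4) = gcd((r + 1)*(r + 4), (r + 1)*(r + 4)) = r^2 + 5*r + 4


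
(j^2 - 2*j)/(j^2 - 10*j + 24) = j*(j - 2)/(j^2 - 10*j + 24)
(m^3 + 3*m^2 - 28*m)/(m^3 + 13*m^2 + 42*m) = (m - 4)/(m + 6)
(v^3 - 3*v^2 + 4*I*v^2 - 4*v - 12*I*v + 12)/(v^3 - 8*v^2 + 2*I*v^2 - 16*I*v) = (v^2 + v*(-3 + 2*I) - 6*I)/(v*(v - 8))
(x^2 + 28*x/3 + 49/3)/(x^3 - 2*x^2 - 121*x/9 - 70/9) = 3*(x + 7)/(3*x^2 - 13*x - 10)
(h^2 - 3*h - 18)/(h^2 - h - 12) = (h - 6)/(h - 4)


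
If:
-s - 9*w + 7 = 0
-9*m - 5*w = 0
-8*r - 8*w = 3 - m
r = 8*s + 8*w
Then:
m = -2255/4531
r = -6040/4531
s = -4814/4531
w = 4059/4531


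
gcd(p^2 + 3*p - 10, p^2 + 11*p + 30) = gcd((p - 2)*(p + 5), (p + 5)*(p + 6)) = p + 5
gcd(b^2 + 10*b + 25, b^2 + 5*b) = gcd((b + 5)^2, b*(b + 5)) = b + 5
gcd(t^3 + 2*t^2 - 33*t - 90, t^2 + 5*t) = t + 5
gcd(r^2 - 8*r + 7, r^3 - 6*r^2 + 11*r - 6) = r - 1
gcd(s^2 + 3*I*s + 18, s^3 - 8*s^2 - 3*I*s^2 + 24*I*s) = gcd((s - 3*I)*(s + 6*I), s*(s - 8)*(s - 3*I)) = s - 3*I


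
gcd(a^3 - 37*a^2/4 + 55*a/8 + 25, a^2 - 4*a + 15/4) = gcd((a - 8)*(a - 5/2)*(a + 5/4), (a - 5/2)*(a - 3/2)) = a - 5/2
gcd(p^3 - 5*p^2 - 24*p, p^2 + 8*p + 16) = 1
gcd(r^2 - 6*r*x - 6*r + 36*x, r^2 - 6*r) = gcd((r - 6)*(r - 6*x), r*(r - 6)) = r - 6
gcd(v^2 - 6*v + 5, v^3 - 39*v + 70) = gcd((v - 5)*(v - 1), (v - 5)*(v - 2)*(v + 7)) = v - 5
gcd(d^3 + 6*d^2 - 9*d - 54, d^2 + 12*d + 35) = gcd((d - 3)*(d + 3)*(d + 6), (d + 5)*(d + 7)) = 1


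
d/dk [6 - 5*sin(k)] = -5*cos(k)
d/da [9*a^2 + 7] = 18*a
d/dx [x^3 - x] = 3*x^2 - 1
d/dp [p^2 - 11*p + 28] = 2*p - 11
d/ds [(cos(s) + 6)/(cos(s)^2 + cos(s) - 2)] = (cos(s)^2 + 12*cos(s) + 8)*sin(s)/(cos(s)^2 + cos(s) - 2)^2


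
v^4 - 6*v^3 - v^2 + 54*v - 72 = (v - 4)*(v - 3)*(v - 2)*(v + 3)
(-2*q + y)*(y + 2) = -2*q*y - 4*q + y^2 + 2*y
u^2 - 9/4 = (u - 3/2)*(u + 3/2)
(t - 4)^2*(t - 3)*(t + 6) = t^4 - 5*t^3 - 26*t^2 + 192*t - 288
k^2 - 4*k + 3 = (k - 3)*(k - 1)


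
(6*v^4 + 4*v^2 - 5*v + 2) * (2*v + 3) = 12*v^5 + 18*v^4 + 8*v^3 + 2*v^2 - 11*v + 6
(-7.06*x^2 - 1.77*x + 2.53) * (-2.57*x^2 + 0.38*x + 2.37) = 18.1442*x^4 + 1.8661*x^3 - 23.9069*x^2 - 3.2335*x + 5.9961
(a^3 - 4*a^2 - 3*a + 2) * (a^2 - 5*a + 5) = a^5 - 9*a^4 + 22*a^3 - 3*a^2 - 25*a + 10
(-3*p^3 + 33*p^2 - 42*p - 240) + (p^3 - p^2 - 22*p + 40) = -2*p^3 + 32*p^2 - 64*p - 200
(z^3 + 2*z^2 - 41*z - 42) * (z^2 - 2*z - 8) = z^5 - 53*z^3 + 24*z^2 + 412*z + 336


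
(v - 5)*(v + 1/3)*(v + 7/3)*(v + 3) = v^4 + 2*v^3/3 - 176*v^2/9 - 374*v/9 - 35/3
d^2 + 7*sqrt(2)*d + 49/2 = (d + 7*sqrt(2)/2)^2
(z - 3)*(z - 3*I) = z^2 - 3*z - 3*I*z + 9*I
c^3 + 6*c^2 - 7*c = c*(c - 1)*(c + 7)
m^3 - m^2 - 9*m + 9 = (m - 3)*(m - 1)*(m + 3)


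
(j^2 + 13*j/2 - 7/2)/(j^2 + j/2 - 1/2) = (j + 7)/(j + 1)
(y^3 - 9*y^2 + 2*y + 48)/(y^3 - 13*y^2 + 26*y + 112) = (y - 3)/(y - 7)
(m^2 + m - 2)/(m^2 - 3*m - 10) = (m - 1)/(m - 5)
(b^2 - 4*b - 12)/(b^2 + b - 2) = (b - 6)/(b - 1)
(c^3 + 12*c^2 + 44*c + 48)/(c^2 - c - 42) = (c^2 + 6*c + 8)/(c - 7)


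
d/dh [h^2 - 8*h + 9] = 2*h - 8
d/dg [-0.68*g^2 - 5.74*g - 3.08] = -1.36*g - 5.74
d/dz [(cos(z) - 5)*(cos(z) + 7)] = -2*(cos(z) + 1)*sin(z)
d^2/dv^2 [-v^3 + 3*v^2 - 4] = 6 - 6*v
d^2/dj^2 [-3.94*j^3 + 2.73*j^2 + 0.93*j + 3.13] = 5.46 - 23.64*j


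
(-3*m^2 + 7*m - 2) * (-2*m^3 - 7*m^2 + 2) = 6*m^5 + 7*m^4 - 45*m^3 + 8*m^2 + 14*m - 4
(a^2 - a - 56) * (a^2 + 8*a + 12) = a^4 + 7*a^3 - 52*a^2 - 460*a - 672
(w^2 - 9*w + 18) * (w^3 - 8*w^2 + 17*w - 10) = w^5 - 17*w^4 + 107*w^3 - 307*w^2 + 396*w - 180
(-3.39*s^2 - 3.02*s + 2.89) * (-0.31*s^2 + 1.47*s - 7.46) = 1.0509*s^4 - 4.0471*s^3 + 19.9541*s^2 + 26.7775*s - 21.5594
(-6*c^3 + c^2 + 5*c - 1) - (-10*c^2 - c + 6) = -6*c^3 + 11*c^2 + 6*c - 7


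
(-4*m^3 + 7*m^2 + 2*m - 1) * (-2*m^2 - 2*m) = 8*m^5 - 6*m^4 - 18*m^3 - 2*m^2 + 2*m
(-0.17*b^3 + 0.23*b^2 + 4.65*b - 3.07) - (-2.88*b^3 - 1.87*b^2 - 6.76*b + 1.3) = 2.71*b^3 + 2.1*b^2 + 11.41*b - 4.37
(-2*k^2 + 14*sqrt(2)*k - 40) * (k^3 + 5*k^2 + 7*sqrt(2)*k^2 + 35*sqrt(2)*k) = -2*k^5 - 10*k^4 + 156*k^3 - 280*sqrt(2)*k^2 + 780*k^2 - 1400*sqrt(2)*k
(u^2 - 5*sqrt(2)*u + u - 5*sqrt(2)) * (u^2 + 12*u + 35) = u^4 - 5*sqrt(2)*u^3 + 13*u^3 - 65*sqrt(2)*u^2 + 47*u^2 - 235*sqrt(2)*u + 35*u - 175*sqrt(2)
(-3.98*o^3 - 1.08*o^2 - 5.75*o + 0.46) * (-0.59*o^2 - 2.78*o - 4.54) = 2.3482*o^5 + 11.7016*o^4 + 24.4641*o^3 + 20.6168*o^2 + 24.8262*o - 2.0884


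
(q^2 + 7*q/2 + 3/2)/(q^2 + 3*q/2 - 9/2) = (2*q + 1)/(2*q - 3)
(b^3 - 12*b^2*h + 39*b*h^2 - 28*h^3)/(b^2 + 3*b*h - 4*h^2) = (b^2 - 11*b*h + 28*h^2)/(b + 4*h)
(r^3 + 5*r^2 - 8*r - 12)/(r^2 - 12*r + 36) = (r^3 + 5*r^2 - 8*r - 12)/(r^2 - 12*r + 36)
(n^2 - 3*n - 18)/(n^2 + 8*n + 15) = (n - 6)/(n + 5)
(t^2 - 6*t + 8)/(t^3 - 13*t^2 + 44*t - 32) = (t - 2)/(t^2 - 9*t + 8)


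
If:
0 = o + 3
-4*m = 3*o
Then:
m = 9/4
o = -3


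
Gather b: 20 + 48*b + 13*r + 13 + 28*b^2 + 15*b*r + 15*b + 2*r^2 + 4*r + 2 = 28*b^2 + b*(15*r + 63) + 2*r^2 + 17*r + 35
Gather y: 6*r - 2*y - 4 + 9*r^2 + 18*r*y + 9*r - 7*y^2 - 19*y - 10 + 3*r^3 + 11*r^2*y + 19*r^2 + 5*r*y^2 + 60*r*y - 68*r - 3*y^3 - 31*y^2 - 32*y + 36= 3*r^3 + 28*r^2 - 53*r - 3*y^3 + y^2*(5*r - 38) + y*(11*r^2 + 78*r - 53) + 22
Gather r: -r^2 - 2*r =-r^2 - 2*r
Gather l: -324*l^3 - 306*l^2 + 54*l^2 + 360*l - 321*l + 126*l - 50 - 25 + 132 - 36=-324*l^3 - 252*l^2 + 165*l + 21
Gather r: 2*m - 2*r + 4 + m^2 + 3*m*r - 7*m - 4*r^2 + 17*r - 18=m^2 - 5*m - 4*r^2 + r*(3*m + 15) - 14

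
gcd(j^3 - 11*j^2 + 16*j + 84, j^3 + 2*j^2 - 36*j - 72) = j^2 - 4*j - 12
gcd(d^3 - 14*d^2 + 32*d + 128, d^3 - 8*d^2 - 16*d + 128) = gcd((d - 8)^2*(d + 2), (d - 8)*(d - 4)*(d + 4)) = d - 8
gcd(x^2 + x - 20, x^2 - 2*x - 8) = x - 4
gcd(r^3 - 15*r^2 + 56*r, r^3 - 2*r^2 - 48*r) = r^2 - 8*r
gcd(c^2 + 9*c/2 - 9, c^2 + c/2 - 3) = c - 3/2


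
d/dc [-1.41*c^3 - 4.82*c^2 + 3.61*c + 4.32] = -4.23*c^2 - 9.64*c + 3.61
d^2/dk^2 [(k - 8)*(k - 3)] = 2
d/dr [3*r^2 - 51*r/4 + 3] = 6*r - 51/4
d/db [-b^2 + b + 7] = 1 - 2*b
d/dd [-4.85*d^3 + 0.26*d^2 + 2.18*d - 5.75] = -14.55*d^2 + 0.52*d + 2.18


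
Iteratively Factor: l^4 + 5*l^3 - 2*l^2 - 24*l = (l - 2)*(l^3 + 7*l^2 + 12*l) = (l - 2)*(l + 3)*(l^2 + 4*l) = (l - 2)*(l + 3)*(l + 4)*(l)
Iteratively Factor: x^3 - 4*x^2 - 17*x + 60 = (x + 4)*(x^2 - 8*x + 15) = (x - 3)*(x + 4)*(x - 5)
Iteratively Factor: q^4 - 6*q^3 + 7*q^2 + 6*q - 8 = (q - 2)*(q^3 - 4*q^2 - q + 4) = (q - 4)*(q - 2)*(q^2 - 1) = (q - 4)*(q - 2)*(q + 1)*(q - 1)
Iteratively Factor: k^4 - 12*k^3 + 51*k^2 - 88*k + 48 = (k - 4)*(k^3 - 8*k^2 + 19*k - 12) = (k - 4)*(k - 3)*(k^2 - 5*k + 4) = (k - 4)*(k - 3)*(k - 1)*(k - 4)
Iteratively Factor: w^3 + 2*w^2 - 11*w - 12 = (w + 1)*(w^2 + w - 12) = (w - 3)*(w + 1)*(w + 4)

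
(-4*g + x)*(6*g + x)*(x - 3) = -24*g^2*x + 72*g^2 + 2*g*x^2 - 6*g*x + x^3 - 3*x^2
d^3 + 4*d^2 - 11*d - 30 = (d - 3)*(d + 2)*(d + 5)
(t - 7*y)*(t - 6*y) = t^2 - 13*t*y + 42*y^2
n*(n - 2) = n^2 - 2*n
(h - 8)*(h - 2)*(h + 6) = h^3 - 4*h^2 - 44*h + 96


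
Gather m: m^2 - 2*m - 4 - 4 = m^2 - 2*m - 8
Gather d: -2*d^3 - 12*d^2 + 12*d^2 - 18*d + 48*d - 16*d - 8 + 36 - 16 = -2*d^3 + 14*d + 12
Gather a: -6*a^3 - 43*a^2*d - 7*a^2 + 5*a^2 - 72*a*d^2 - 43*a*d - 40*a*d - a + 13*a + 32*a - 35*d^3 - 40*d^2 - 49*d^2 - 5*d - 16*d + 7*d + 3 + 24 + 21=-6*a^3 + a^2*(-43*d - 2) + a*(-72*d^2 - 83*d + 44) - 35*d^3 - 89*d^2 - 14*d + 48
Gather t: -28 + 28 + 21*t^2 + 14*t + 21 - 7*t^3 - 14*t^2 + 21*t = -7*t^3 + 7*t^2 + 35*t + 21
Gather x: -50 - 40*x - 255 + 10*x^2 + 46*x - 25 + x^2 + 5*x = 11*x^2 + 11*x - 330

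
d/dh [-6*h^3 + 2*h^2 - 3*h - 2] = -18*h^2 + 4*h - 3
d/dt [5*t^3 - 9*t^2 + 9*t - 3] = 15*t^2 - 18*t + 9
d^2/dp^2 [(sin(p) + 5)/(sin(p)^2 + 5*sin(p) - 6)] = -(sin(p)^4 + 16*sin(p)^3 + 125*sin(p)^2 + 370*sin(p) + 370)/((sin(p) - 1)^2*(sin(p) + 6)^3)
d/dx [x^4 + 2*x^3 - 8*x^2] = 2*x*(2*x^2 + 3*x - 8)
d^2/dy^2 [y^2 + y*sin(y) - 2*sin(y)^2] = -y*sin(y) + 8*sin(y)^2 + 2*cos(y) - 2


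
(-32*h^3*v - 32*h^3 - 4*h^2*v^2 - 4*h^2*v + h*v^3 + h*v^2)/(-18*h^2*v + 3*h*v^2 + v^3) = h*(-32*h^2*v - 32*h^2 - 4*h*v^2 - 4*h*v + v^3 + v^2)/(v*(-18*h^2 + 3*h*v + v^2))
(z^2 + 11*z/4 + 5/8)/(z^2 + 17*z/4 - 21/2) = (8*z^2 + 22*z + 5)/(2*(4*z^2 + 17*z - 42))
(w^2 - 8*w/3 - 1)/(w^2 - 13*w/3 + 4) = (3*w + 1)/(3*w - 4)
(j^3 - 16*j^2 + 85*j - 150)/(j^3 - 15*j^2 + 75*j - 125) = (j - 6)/(j - 5)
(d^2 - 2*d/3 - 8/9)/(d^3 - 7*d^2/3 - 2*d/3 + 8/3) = (d + 2/3)/(d^2 - d - 2)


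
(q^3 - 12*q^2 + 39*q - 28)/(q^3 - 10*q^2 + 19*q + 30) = (q^3 - 12*q^2 + 39*q - 28)/(q^3 - 10*q^2 + 19*q + 30)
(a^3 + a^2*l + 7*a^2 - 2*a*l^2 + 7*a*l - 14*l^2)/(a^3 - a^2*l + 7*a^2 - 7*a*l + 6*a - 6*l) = (a^2 + 2*a*l + 7*a + 14*l)/(a^2 + 7*a + 6)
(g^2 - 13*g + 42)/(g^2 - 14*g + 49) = (g - 6)/(g - 7)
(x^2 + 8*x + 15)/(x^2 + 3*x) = (x + 5)/x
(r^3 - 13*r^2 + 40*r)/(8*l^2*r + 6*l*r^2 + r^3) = (r^2 - 13*r + 40)/(8*l^2 + 6*l*r + r^2)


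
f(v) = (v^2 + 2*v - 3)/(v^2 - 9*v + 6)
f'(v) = (9 - 2*v)*(v^2 + 2*v - 3)/(v^2 - 9*v + 6)^2 + (2*v + 2)/(v^2 - 9*v + 6) = (-11*v^2 + 18*v - 15)/(v^4 - 18*v^3 + 93*v^2 - 108*v + 36)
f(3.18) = -1.08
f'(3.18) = -0.44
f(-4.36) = 0.11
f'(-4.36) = -0.07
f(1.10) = -0.15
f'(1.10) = -1.18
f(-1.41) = -0.19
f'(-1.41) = -0.15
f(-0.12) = -0.45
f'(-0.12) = -0.34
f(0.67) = -2.89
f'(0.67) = -44.89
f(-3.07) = 0.01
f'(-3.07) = -0.09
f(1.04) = -0.07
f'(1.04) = -1.58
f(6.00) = -3.75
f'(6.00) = -2.10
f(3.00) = -1.00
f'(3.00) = -0.42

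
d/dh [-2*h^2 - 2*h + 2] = -4*h - 2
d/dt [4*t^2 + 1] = 8*t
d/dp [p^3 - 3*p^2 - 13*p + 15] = 3*p^2 - 6*p - 13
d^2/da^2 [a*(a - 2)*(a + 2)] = 6*a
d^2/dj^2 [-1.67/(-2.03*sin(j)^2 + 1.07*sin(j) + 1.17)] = (27.527612*sin(j)^4 - 10.882221*sin(j)^3 - 23.513767*sin(j)^2 + 19.673769*sin(j) - 11.7568)/(-2.03*sin(j)^2 + 1.07*sin(j) + 1.17)^3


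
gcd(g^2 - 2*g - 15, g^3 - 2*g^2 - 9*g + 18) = g + 3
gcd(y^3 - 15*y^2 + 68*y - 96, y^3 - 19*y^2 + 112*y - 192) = y^2 - 11*y + 24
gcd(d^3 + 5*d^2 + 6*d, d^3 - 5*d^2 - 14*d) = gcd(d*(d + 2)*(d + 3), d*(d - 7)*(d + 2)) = d^2 + 2*d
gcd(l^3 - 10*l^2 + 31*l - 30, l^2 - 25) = l - 5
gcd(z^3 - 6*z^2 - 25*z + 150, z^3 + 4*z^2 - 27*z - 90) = z - 5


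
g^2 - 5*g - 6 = (g - 6)*(g + 1)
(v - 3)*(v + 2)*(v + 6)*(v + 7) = v^4 + 12*v^3 + 23*v^2 - 120*v - 252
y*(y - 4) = y^2 - 4*y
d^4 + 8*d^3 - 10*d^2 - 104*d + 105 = (d - 3)*(d - 1)*(d + 5)*(d + 7)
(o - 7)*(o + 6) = o^2 - o - 42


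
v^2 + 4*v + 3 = (v + 1)*(v + 3)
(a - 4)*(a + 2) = a^2 - 2*a - 8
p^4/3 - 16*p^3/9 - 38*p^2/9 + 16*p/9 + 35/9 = (p/3 + 1/3)*(p - 7)*(p - 1)*(p + 5/3)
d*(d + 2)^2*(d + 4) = d^4 + 8*d^3 + 20*d^2 + 16*d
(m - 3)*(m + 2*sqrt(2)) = m^2 - 3*m + 2*sqrt(2)*m - 6*sqrt(2)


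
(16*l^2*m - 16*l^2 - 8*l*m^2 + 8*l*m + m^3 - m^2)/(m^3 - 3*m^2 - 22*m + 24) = (16*l^2 - 8*l*m + m^2)/(m^2 - 2*m - 24)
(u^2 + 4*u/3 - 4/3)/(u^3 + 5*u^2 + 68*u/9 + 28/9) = 3*(3*u - 2)/(9*u^2 + 27*u + 14)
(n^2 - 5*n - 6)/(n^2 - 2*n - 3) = (n - 6)/(n - 3)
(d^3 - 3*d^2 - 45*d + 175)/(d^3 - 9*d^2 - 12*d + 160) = (d^2 + 2*d - 35)/(d^2 - 4*d - 32)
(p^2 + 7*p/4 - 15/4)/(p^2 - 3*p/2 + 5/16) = 4*(p + 3)/(4*p - 1)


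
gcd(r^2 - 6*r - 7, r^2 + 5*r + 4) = r + 1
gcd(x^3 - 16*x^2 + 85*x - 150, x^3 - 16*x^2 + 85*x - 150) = x^3 - 16*x^2 + 85*x - 150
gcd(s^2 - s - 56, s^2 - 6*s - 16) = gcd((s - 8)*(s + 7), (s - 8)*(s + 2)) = s - 8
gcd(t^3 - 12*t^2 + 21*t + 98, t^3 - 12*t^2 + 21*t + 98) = t^3 - 12*t^2 + 21*t + 98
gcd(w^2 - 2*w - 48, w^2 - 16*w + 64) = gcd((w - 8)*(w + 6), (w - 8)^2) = w - 8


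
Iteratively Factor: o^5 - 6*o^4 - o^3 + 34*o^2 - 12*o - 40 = (o + 1)*(o^4 - 7*o^3 + 6*o^2 + 28*o - 40) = (o - 2)*(o + 1)*(o^3 - 5*o^2 - 4*o + 20) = (o - 5)*(o - 2)*(o + 1)*(o^2 - 4) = (o - 5)*(o - 2)*(o + 1)*(o + 2)*(o - 2)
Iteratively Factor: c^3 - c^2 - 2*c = (c + 1)*(c^2 - 2*c) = c*(c + 1)*(c - 2)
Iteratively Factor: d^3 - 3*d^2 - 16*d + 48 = (d + 4)*(d^2 - 7*d + 12) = (d - 3)*(d + 4)*(d - 4)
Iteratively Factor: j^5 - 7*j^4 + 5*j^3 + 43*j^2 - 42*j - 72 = (j - 3)*(j^4 - 4*j^3 - 7*j^2 + 22*j + 24) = (j - 3)^2*(j^3 - j^2 - 10*j - 8) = (j - 3)^2*(j + 1)*(j^2 - 2*j - 8) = (j - 4)*(j - 3)^2*(j + 1)*(j + 2)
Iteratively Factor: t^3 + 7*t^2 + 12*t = (t)*(t^2 + 7*t + 12) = t*(t + 4)*(t + 3)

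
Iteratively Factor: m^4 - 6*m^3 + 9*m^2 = (m - 3)*(m^3 - 3*m^2) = m*(m - 3)*(m^2 - 3*m) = m^2*(m - 3)*(m - 3)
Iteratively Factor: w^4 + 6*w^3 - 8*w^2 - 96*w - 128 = (w - 4)*(w^3 + 10*w^2 + 32*w + 32) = (w - 4)*(w + 4)*(w^2 + 6*w + 8) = (w - 4)*(w + 2)*(w + 4)*(w + 4)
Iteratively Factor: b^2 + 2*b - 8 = (b + 4)*(b - 2)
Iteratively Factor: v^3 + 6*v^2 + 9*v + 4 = (v + 4)*(v^2 + 2*v + 1) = (v + 1)*(v + 4)*(v + 1)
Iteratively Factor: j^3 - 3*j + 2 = (j - 1)*(j^2 + j - 2) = (j - 1)*(j + 2)*(j - 1)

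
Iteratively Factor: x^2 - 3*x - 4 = (x + 1)*(x - 4)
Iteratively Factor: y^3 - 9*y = (y)*(y^2 - 9) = y*(y + 3)*(y - 3)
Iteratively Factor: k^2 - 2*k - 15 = (k - 5)*(k + 3)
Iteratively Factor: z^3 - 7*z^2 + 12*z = (z - 4)*(z^2 - 3*z) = z*(z - 4)*(z - 3)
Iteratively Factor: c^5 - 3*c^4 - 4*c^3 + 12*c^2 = (c)*(c^4 - 3*c^3 - 4*c^2 + 12*c) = c*(c - 3)*(c^3 - 4*c) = c*(c - 3)*(c - 2)*(c^2 + 2*c) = c^2*(c - 3)*(c - 2)*(c + 2)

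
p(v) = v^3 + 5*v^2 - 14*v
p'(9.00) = 319.00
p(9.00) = 1008.00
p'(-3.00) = -17.00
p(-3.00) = 60.00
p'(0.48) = -8.51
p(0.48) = -5.46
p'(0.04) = -13.60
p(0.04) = -0.55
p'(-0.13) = -15.25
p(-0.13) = 1.90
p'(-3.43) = -13.01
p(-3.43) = 66.49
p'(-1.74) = -22.32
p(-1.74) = 34.23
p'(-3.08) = -16.34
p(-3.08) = 61.33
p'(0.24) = -11.43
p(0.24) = -3.06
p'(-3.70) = -9.93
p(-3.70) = 69.60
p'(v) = 3*v^2 + 10*v - 14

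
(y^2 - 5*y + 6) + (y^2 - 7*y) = 2*y^2 - 12*y + 6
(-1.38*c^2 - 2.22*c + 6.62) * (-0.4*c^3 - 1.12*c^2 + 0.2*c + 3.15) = 0.552*c^5 + 2.4336*c^4 - 0.437599999999999*c^3 - 12.2054*c^2 - 5.669*c + 20.853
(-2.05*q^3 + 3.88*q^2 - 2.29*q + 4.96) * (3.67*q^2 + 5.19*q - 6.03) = -7.5235*q^5 + 3.6001*q^4 + 24.0944*q^3 - 17.0783*q^2 + 39.5511*q - 29.9088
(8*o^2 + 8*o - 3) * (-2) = -16*o^2 - 16*o + 6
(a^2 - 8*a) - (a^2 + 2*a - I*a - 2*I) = -10*a + I*a + 2*I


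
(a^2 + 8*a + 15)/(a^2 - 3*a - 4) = (a^2 + 8*a + 15)/(a^2 - 3*a - 4)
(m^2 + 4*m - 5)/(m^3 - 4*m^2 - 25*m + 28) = (m + 5)/(m^2 - 3*m - 28)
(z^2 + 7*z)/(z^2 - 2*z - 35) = z*(z + 7)/(z^2 - 2*z - 35)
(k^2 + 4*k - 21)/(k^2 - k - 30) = (-k^2 - 4*k + 21)/(-k^2 + k + 30)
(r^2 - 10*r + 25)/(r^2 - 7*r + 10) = (r - 5)/(r - 2)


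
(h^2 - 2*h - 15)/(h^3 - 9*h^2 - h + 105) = 1/(h - 7)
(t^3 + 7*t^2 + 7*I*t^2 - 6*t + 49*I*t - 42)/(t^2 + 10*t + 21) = (t^2 + 7*I*t - 6)/(t + 3)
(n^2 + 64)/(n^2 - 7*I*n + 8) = (n + 8*I)/(n + I)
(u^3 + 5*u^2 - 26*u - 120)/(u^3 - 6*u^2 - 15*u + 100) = (u + 6)/(u - 5)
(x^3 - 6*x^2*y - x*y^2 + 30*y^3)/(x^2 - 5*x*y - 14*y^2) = (x^2 - 8*x*y + 15*y^2)/(x - 7*y)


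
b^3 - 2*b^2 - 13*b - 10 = (b - 5)*(b + 1)*(b + 2)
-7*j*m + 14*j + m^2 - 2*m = (-7*j + m)*(m - 2)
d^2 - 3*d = d*(d - 3)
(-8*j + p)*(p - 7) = -8*j*p + 56*j + p^2 - 7*p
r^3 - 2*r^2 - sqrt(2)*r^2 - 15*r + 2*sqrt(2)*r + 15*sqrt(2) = (r - 5)*(r + 3)*(r - sqrt(2))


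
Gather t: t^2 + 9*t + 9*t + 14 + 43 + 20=t^2 + 18*t + 77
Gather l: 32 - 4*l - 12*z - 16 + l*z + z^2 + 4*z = l*(z - 4) + z^2 - 8*z + 16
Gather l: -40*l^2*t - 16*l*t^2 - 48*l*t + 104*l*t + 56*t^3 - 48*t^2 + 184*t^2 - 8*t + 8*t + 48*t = -40*l^2*t + l*(-16*t^2 + 56*t) + 56*t^3 + 136*t^2 + 48*t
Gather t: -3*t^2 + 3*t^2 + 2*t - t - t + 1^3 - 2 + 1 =0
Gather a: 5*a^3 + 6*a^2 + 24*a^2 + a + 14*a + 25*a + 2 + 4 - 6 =5*a^3 + 30*a^2 + 40*a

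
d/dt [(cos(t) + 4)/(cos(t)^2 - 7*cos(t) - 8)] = (cos(t)^2 + 8*cos(t) - 20)*sin(t)/(sin(t)^2 + 7*cos(t) + 7)^2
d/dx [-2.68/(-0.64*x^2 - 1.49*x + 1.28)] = (-3.4304*x - 3.9932)/(0.64*x^2 + 1.49*x - 1.28)^2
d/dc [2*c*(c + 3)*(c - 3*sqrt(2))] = 6*c^2 - 12*sqrt(2)*c + 12*c - 18*sqrt(2)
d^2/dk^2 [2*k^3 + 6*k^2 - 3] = 12*k + 12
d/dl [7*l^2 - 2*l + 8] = 14*l - 2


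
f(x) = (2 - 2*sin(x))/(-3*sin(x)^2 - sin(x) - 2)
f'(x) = (2 - 2*sin(x))*(6*sin(x)*cos(x) + cos(x))/(-3*sin(x)^2 - sin(x) - 2)^2 - 2*cos(x)/(-3*sin(x)^2 - sin(x) - 2) = 6*(2*sin(x) + cos(x)^2)*cos(x)/(3*sin(x)^2 + sin(x) + 2)^2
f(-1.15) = -1.07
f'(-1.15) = -0.32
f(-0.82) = -1.21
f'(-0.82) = -0.49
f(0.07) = -0.89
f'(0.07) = 1.56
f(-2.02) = -1.08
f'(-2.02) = 0.34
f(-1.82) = -1.02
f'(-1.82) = 0.19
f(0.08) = -0.88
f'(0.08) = 1.57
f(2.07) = -0.05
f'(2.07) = -0.21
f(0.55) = -0.29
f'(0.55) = 0.81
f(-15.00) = -1.26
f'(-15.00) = 0.48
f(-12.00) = -0.27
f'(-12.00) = 0.78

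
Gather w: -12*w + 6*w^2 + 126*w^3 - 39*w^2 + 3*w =126*w^3 - 33*w^2 - 9*w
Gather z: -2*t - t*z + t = -t*z - t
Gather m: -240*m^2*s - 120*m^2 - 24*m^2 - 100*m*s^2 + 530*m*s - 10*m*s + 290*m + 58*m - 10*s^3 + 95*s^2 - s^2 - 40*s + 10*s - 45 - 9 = m^2*(-240*s - 144) + m*(-100*s^2 + 520*s + 348) - 10*s^3 + 94*s^2 - 30*s - 54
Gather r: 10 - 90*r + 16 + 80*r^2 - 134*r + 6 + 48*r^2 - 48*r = 128*r^2 - 272*r + 32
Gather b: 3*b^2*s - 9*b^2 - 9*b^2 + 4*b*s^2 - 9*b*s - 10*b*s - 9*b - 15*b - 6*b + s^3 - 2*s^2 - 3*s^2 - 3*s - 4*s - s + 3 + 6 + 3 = b^2*(3*s - 18) + b*(4*s^2 - 19*s - 30) + s^3 - 5*s^2 - 8*s + 12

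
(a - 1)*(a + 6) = a^2 + 5*a - 6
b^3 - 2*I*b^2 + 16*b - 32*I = (b - 4*I)*(b - 2*I)*(b + 4*I)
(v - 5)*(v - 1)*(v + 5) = v^3 - v^2 - 25*v + 25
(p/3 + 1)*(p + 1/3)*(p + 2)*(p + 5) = p^4/3 + 31*p^3/9 + 103*p^2/9 + 121*p/9 + 10/3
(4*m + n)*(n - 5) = 4*m*n - 20*m + n^2 - 5*n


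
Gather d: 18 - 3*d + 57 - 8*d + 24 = 99 - 11*d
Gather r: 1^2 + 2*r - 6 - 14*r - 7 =-12*r - 12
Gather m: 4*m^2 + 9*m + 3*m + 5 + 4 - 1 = 4*m^2 + 12*m + 8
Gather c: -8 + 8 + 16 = 16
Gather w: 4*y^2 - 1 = 4*y^2 - 1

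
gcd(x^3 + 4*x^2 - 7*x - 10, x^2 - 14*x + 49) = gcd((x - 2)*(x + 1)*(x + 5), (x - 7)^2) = 1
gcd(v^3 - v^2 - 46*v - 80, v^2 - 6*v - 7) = 1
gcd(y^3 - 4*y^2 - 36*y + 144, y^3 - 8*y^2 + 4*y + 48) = y^2 - 10*y + 24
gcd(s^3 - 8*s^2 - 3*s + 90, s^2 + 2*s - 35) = s - 5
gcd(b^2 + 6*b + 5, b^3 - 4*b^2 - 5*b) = b + 1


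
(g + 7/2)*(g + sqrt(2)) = g^2 + sqrt(2)*g + 7*g/2 + 7*sqrt(2)/2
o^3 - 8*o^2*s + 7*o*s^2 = o*(o - 7*s)*(o - s)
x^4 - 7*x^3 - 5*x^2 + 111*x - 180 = (x - 5)*(x - 3)^2*(x + 4)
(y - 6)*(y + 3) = y^2 - 3*y - 18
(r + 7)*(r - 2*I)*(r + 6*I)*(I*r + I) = I*r^4 - 4*r^3 + 8*I*r^3 - 32*r^2 + 19*I*r^2 - 28*r + 96*I*r + 84*I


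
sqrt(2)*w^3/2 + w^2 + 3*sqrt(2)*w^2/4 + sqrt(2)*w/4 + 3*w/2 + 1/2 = (w + 1/2)*(w + sqrt(2))*(sqrt(2)*w/2 + sqrt(2)/2)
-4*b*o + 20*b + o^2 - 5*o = (-4*b + o)*(o - 5)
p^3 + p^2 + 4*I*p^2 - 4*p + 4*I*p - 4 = (p + 1)*(p + 2*I)^2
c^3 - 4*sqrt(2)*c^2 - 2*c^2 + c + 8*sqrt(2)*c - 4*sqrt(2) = (c - 1)^2*(c - 4*sqrt(2))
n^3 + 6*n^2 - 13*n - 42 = (n - 3)*(n + 2)*(n + 7)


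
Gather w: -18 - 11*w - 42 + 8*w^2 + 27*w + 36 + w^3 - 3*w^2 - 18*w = w^3 + 5*w^2 - 2*w - 24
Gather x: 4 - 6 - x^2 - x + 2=-x^2 - x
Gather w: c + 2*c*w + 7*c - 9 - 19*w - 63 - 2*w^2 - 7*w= 8*c - 2*w^2 + w*(2*c - 26) - 72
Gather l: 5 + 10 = 15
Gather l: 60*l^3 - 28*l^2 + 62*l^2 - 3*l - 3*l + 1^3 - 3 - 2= 60*l^3 + 34*l^2 - 6*l - 4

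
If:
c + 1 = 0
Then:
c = -1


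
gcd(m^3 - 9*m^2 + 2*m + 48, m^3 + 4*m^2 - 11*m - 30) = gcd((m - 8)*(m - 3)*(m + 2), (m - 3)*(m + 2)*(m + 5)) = m^2 - m - 6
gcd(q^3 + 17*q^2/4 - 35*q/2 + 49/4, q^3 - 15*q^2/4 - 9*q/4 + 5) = q - 1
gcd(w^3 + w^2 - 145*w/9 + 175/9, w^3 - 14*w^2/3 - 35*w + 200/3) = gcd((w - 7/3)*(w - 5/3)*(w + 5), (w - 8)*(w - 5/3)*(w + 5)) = w^2 + 10*w/3 - 25/3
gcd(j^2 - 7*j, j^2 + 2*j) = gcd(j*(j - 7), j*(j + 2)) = j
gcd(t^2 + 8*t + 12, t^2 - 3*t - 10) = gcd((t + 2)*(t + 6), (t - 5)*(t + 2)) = t + 2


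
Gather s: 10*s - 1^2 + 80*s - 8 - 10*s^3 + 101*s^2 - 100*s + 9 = -10*s^3 + 101*s^2 - 10*s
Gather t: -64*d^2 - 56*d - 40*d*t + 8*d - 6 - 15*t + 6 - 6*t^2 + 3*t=-64*d^2 - 48*d - 6*t^2 + t*(-40*d - 12)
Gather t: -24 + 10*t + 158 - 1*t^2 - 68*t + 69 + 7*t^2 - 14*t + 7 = 6*t^2 - 72*t + 210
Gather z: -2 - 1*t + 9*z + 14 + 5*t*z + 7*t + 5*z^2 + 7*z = 6*t + 5*z^2 + z*(5*t + 16) + 12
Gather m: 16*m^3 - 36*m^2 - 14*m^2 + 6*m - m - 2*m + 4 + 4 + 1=16*m^3 - 50*m^2 + 3*m + 9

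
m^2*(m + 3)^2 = m^4 + 6*m^3 + 9*m^2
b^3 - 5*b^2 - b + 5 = (b - 5)*(b - 1)*(b + 1)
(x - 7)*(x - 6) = x^2 - 13*x + 42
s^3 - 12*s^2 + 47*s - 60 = (s - 5)*(s - 4)*(s - 3)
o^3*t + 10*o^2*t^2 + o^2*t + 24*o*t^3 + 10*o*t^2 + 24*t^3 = (o + 4*t)*(o + 6*t)*(o*t + t)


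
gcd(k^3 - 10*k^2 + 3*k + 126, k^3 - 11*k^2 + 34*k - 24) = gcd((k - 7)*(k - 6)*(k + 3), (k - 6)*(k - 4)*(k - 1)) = k - 6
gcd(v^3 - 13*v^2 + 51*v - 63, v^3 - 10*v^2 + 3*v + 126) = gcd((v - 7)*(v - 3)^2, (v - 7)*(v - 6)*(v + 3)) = v - 7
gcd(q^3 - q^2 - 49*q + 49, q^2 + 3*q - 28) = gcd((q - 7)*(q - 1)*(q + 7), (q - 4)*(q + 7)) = q + 7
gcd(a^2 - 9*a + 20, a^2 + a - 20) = a - 4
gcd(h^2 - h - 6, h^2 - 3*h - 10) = h + 2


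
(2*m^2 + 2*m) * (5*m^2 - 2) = 10*m^4 + 10*m^3 - 4*m^2 - 4*m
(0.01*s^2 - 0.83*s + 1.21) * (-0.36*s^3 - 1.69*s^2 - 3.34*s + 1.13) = -0.0036*s^5 + 0.2819*s^4 + 0.9337*s^3 + 0.7386*s^2 - 4.9793*s + 1.3673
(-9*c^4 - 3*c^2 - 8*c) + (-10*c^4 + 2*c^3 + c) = -19*c^4 + 2*c^3 - 3*c^2 - 7*c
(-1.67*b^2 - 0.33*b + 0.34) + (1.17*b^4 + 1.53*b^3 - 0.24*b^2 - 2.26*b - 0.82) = 1.17*b^4 + 1.53*b^3 - 1.91*b^2 - 2.59*b - 0.48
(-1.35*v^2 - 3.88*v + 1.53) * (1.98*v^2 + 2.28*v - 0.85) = -2.673*v^4 - 10.7604*v^3 - 4.6695*v^2 + 6.7864*v - 1.3005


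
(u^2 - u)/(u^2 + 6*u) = (u - 1)/(u + 6)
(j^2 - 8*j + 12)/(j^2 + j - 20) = (j^2 - 8*j + 12)/(j^2 + j - 20)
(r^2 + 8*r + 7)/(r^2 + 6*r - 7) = (r + 1)/(r - 1)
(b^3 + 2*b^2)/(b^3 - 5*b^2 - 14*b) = b/(b - 7)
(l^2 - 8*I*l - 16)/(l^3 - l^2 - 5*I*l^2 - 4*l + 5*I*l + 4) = (l - 4*I)/(l^2 - l*(1 + I) + I)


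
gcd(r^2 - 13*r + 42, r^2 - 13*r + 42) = r^2 - 13*r + 42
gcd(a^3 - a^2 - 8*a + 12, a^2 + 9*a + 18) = a + 3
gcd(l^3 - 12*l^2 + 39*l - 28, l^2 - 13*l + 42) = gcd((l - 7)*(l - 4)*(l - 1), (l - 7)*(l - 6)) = l - 7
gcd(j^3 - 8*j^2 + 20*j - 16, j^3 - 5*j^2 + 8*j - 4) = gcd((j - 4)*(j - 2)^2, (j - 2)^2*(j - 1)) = j^2 - 4*j + 4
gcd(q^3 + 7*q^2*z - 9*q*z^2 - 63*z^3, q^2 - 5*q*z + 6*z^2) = -q + 3*z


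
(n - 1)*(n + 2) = n^2 + n - 2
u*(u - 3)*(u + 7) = u^3 + 4*u^2 - 21*u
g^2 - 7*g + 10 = (g - 5)*(g - 2)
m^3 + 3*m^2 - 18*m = m*(m - 3)*(m + 6)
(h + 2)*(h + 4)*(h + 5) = h^3 + 11*h^2 + 38*h + 40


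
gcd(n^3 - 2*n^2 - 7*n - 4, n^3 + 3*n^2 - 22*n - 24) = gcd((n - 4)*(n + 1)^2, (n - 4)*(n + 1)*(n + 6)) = n^2 - 3*n - 4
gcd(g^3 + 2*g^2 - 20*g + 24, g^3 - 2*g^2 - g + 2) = g - 2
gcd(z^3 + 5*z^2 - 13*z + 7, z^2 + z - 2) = z - 1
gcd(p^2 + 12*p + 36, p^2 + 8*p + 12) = p + 6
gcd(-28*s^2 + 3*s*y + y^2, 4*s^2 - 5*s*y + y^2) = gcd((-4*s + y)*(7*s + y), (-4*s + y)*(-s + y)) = -4*s + y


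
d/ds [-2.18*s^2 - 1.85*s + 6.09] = -4.36*s - 1.85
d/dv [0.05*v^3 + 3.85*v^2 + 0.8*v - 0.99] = 0.15*v^2 + 7.7*v + 0.8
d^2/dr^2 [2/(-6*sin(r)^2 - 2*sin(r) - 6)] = (36*sin(r)^4 + 9*sin(r)^3 - 89*sin(r)^2 - 21*sin(r) + 16)/(3*sin(r)^2 + sin(r) + 3)^3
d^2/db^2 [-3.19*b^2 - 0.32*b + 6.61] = -6.38000000000000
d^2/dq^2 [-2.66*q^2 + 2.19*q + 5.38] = -5.32000000000000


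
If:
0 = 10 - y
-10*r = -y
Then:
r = 1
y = 10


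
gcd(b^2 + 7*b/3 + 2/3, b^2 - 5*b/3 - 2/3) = b + 1/3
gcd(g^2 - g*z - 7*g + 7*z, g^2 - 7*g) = g - 7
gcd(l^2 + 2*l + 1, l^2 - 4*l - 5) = l + 1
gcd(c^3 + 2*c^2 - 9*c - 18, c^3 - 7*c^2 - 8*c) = 1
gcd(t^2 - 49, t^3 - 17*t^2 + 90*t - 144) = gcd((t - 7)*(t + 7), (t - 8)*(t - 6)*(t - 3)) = 1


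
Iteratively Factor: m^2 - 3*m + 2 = (m - 2)*(m - 1)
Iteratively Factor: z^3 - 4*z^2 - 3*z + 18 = (z - 3)*(z^2 - z - 6) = (z - 3)^2*(z + 2)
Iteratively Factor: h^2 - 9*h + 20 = (h - 5)*(h - 4)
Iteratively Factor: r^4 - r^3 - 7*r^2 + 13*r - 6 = (r + 3)*(r^3 - 4*r^2 + 5*r - 2) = (r - 2)*(r + 3)*(r^2 - 2*r + 1) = (r - 2)*(r - 1)*(r + 3)*(r - 1)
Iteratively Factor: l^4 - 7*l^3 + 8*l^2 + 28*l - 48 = (l - 2)*(l^3 - 5*l^2 - 2*l + 24) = (l - 4)*(l - 2)*(l^2 - l - 6) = (l - 4)*(l - 3)*(l - 2)*(l + 2)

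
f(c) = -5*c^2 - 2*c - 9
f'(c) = -10*c - 2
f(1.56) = -24.29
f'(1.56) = -17.60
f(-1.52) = -17.51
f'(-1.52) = 13.20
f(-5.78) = -164.48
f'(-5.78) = 55.80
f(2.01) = -33.22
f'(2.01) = -22.10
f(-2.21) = -29.00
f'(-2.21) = 20.10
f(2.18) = -37.12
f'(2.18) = -23.80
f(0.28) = -9.95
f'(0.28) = -4.80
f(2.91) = -57.16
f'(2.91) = -31.10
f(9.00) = -432.00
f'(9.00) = -92.00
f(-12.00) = -705.00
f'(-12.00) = 118.00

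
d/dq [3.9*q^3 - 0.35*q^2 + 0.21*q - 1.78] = 11.7*q^2 - 0.7*q + 0.21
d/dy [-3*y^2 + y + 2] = 1 - 6*y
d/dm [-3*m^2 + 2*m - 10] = 2 - 6*m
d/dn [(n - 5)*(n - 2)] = 2*n - 7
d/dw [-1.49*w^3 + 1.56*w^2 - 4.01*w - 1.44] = -4.47*w^2 + 3.12*w - 4.01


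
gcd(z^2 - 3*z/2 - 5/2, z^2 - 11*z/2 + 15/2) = z - 5/2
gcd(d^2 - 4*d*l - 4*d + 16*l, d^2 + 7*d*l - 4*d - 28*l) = d - 4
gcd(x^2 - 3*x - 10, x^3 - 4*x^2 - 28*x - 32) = x + 2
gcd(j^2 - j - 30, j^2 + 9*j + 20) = j + 5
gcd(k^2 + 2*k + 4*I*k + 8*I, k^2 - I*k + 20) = k + 4*I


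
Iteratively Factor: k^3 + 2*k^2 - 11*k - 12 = (k + 1)*(k^2 + k - 12) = (k + 1)*(k + 4)*(k - 3)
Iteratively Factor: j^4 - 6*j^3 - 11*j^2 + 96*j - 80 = (j - 4)*(j^3 - 2*j^2 - 19*j + 20) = (j - 5)*(j - 4)*(j^2 + 3*j - 4) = (j - 5)*(j - 4)*(j - 1)*(j + 4)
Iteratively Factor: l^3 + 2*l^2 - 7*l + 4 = (l - 1)*(l^2 + 3*l - 4) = (l - 1)*(l + 4)*(l - 1)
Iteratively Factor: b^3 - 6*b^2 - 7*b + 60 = (b - 5)*(b^2 - b - 12) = (b - 5)*(b + 3)*(b - 4)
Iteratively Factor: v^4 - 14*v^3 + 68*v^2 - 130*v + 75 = (v - 1)*(v^3 - 13*v^2 + 55*v - 75) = (v - 3)*(v - 1)*(v^2 - 10*v + 25) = (v - 5)*(v - 3)*(v - 1)*(v - 5)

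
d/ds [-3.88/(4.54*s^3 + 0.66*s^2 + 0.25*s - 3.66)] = (52.8456*s^2 + 5.1216*s + 0.97)/(4.54*s^3 + 0.66*s^2 + 0.25*s - 3.66)^2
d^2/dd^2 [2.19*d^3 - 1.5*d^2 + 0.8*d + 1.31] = 13.14*d - 3.0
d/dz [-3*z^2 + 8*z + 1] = 8 - 6*z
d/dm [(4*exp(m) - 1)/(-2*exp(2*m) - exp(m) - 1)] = ((4*exp(m) - 1)*(4*exp(m) + 1) - 8*exp(2*m) - 4*exp(m) - 4)*exp(m)/(2*exp(2*m) + exp(m) + 1)^2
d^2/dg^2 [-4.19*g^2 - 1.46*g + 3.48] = -8.38000000000000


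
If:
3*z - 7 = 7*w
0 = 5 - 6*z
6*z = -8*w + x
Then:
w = -9/14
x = -1/7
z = 5/6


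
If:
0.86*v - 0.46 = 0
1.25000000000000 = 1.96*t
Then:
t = 0.64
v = 0.53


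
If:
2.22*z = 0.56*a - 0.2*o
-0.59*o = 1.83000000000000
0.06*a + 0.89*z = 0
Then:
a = -0.87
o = -3.10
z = 0.06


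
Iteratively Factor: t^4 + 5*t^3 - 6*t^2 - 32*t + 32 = (t + 4)*(t^3 + t^2 - 10*t + 8) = (t + 4)^2*(t^2 - 3*t + 2) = (t - 1)*(t + 4)^2*(t - 2)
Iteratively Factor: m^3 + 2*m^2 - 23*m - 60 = (m + 4)*(m^2 - 2*m - 15) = (m - 5)*(m + 4)*(m + 3)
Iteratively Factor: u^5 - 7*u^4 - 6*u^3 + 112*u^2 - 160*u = (u + 4)*(u^4 - 11*u^3 + 38*u^2 - 40*u) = u*(u + 4)*(u^3 - 11*u^2 + 38*u - 40) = u*(u - 5)*(u + 4)*(u^2 - 6*u + 8) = u*(u - 5)*(u - 2)*(u + 4)*(u - 4)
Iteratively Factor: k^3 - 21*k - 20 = (k + 1)*(k^2 - k - 20) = (k - 5)*(k + 1)*(k + 4)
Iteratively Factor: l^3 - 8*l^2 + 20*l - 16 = (l - 4)*(l^2 - 4*l + 4) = (l - 4)*(l - 2)*(l - 2)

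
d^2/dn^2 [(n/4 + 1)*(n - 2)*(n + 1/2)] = 3*n/2 + 5/4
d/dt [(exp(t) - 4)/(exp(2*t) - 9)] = (-2*(exp(t) - 4)*exp(t) + exp(2*t) - 9)*exp(t)/(exp(2*t) - 9)^2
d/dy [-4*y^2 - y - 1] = -8*y - 1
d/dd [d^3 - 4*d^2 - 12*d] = 3*d^2 - 8*d - 12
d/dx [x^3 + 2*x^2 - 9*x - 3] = 3*x^2 + 4*x - 9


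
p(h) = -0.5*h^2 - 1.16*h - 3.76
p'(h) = -1.0*h - 1.16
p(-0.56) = -3.27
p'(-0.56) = -0.60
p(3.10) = -12.16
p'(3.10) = -4.26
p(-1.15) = -3.09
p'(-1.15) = -0.01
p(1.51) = -6.65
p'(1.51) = -2.67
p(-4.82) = -9.78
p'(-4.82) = 3.66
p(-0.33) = -3.43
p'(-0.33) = -0.83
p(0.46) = -4.40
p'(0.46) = -1.62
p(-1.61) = -3.19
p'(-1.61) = 0.45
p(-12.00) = -61.84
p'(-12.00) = 10.84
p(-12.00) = -61.84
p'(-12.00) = 10.84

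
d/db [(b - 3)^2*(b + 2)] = (b - 3)*(3*b + 1)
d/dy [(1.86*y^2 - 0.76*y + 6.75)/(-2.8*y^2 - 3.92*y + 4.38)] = (-9.4192*y^2 + 54.0936*y + 23.1312)/(7.84*y^4 + 21.952*y^3 - 9.1616*y^2 - 34.3392*y + 19.1844)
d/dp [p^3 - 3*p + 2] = 3*p^2 - 3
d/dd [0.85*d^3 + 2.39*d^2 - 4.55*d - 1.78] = 2.55*d^2 + 4.78*d - 4.55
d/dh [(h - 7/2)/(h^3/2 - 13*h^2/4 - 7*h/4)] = 2*(-8*h^3 + 68*h^2 - 182*h - 49)/(h^2*(4*h^4 - 52*h^3 + 141*h^2 + 182*h + 49))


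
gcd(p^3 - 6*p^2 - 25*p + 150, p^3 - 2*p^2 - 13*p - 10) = p - 5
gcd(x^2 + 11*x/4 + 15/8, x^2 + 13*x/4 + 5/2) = x + 5/4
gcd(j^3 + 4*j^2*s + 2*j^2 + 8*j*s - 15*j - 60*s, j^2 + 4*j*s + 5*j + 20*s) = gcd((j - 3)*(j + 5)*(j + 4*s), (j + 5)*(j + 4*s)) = j^2 + 4*j*s + 5*j + 20*s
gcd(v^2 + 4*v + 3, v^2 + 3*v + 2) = v + 1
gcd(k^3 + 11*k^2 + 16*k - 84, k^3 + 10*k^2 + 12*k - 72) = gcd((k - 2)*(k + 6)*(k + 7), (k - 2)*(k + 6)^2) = k^2 + 4*k - 12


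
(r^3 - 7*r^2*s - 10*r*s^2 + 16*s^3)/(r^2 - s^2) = (r^2 - 6*r*s - 16*s^2)/(r + s)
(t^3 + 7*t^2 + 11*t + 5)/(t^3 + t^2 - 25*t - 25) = (t + 1)/(t - 5)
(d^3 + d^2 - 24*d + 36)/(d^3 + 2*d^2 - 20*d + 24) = (d - 3)/(d - 2)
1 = 1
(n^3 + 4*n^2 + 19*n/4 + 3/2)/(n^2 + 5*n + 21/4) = (2*n^2 + 5*n + 2)/(2*n + 7)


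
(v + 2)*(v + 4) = v^2 + 6*v + 8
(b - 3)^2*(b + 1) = b^3 - 5*b^2 + 3*b + 9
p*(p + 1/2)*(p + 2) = p^3 + 5*p^2/2 + p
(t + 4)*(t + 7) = t^2 + 11*t + 28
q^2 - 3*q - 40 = (q - 8)*(q + 5)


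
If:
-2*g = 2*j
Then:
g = -j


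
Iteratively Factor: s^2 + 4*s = (s + 4)*(s)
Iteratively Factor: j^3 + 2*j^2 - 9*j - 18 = (j + 3)*(j^2 - j - 6) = (j - 3)*(j + 3)*(j + 2)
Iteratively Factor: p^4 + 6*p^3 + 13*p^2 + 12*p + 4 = (p + 1)*(p^3 + 5*p^2 + 8*p + 4) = (p + 1)*(p + 2)*(p^2 + 3*p + 2) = (p + 1)^2*(p + 2)*(p + 2)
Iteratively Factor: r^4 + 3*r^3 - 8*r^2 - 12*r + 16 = (r - 2)*(r^3 + 5*r^2 + 2*r - 8) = (r - 2)*(r - 1)*(r^2 + 6*r + 8) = (r - 2)*(r - 1)*(r + 2)*(r + 4)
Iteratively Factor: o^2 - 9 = (o + 3)*(o - 3)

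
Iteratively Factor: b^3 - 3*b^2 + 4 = (b - 2)*(b^2 - b - 2) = (b - 2)^2*(b + 1)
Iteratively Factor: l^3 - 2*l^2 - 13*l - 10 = (l + 2)*(l^2 - 4*l - 5) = (l + 1)*(l + 2)*(l - 5)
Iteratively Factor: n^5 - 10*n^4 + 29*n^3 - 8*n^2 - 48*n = (n)*(n^4 - 10*n^3 + 29*n^2 - 8*n - 48) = n*(n - 4)*(n^3 - 6*n^2 + 5*n + 12) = n*(n - 4)*(n - 3)*(n^2 - 3*n - 4) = n*(n - 4)*(n - 3)*(n + 1)*(n - 4)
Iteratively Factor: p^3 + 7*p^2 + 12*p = (p + 4)*(p^2 + 3*p) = p*(p + 4)*(p + 3)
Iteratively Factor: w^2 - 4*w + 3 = (w - 1)*(w - 3)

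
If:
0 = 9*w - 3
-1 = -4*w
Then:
No Solution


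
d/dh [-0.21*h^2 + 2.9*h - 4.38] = 2.9 - 0.42*h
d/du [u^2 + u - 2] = 2*u + 1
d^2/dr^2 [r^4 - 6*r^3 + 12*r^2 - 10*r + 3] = 12*r^2 - 36*r + 24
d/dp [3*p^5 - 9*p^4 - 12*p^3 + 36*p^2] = 3*p*(5*p^3 - 12*p^2 - 12*p + 24)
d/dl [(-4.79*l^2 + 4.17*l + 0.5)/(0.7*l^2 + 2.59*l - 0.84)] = (-15.3251*l^2 + 7.3472*l - 4.7978)/(0.49*l^4 + 3.626*l^3 + 5.5321*l^2 - 4.3512*l + 0.7056)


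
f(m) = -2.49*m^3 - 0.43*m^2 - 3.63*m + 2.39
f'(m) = -7.47*m^2 - 0.86*m - 3.63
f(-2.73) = 59.76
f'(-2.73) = -56.96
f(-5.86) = 509.96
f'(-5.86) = -255.11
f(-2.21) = 35.19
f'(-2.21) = -38.21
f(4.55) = -257.58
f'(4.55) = -162.19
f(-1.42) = 13.81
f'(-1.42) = -17.47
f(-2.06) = 29.81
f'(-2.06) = -33.56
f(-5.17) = 353.75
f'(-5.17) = -198.85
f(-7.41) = 1018.78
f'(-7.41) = -407.42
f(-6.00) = 546.53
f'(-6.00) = -267.39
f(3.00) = -79.60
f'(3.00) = -73.44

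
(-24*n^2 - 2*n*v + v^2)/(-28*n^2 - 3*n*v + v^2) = (-6*n + v)/(-7*n + v)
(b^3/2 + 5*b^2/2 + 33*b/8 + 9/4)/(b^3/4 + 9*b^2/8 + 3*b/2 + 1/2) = (4*b^2 + 12*b + 9)/(2*b^2 + 5*b + 2)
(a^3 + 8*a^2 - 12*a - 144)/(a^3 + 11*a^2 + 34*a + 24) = (a^2 + 2*a - 24)/(a^2 + 5*a + 4)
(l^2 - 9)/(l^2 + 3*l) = (l - 3)/l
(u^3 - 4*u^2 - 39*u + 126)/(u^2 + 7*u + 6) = (u^2 - 10*u + 21)/(u + 1)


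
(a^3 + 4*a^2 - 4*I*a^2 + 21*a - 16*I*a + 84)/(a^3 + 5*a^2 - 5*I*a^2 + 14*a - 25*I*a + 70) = (a^2 + a*(4 + 3*I) + 12*I)/(a^2 + a*(5 + 2*I) + 10*I)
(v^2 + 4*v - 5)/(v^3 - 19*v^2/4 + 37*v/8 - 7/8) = 8*(v + 5)/(8*v^2 - 30*v + 7)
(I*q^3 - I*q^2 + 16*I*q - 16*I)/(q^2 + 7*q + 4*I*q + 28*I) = (I*q^2 + q*(4 - I) - 4)/(q + 7)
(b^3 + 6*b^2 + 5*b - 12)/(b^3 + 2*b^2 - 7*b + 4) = (b + 3)/(b - 1)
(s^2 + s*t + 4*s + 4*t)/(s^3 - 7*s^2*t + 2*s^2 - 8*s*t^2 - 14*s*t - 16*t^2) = (s + 4)/(s^2 - 8*s*t + 2*s - 16*t)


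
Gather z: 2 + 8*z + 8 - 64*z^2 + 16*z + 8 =-64*z^2 + 24*z + 18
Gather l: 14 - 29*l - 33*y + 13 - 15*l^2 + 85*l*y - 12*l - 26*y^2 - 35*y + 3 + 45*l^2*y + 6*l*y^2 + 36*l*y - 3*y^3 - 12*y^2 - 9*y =l^2*(45*y - 15) + l*(6*y^2 + 121*y - 41) - 3*y^3 - 38*y^2 - 77*y + 30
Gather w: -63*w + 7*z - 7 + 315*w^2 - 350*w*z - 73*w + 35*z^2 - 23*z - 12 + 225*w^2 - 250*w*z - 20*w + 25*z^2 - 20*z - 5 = 540*w^2 + w*(-600*z - 156) + 60*z^2 - 36*z - 24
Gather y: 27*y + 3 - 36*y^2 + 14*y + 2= -36*y^2 + 41*y + 5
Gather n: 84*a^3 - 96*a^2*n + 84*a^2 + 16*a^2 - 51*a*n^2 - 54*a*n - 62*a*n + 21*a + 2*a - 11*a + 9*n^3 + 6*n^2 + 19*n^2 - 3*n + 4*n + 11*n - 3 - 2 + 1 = 84*a^3 + 100*a^2 + 12*a + 9*n^3 + n^2*(25 - 51*a) + n*(-96*a^2 - 116*a + 12) - 4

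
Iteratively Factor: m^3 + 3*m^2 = (m)*(m^2 + 3*m) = m^2*(m + 3)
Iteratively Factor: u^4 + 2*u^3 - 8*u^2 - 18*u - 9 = (u + 1)*(u^3 + u^2 - 9*u - 9) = (u + 1)^2*(u^2 - 9) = (u - 3)*(u + 1)^2*(u + 3)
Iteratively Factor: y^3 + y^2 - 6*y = (y - 2)*(y^2 + 3*y) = (y - 2)*(y + 3)*(y)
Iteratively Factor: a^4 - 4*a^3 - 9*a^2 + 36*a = (a - 4)*(a^3 - 9*a) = (a - 4)*(a - 3)*(a^2 + 3*a) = (a - 4)*(a - 3)*(a + 3)*(a)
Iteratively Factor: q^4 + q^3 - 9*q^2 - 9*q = (q + 1)*(q^3 - 9*q) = q*(q + 1)*(q^2 - 9) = q*(q + 1)*(q + 3)*(q - 3)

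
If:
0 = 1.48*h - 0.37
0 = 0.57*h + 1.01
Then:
No Solution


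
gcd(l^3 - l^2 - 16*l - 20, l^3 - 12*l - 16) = l^2 + 4*l + 4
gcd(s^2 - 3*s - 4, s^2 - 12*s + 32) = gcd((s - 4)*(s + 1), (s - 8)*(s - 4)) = s - 4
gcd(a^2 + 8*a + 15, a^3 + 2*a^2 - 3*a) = a + 3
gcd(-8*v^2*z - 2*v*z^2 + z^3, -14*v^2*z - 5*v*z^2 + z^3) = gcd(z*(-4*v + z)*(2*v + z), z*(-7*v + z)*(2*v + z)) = 2*v*z + z^2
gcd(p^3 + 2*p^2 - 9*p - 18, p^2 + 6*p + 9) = p + 3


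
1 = 1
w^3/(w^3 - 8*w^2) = w/(w - 8)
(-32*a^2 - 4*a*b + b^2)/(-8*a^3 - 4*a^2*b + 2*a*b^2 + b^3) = (32*a^2 + 4*a*b - b^2)/(8*a^3 + 4*a^2*b - 2*a*b^2 - b^3)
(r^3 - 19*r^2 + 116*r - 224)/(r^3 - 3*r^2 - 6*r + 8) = (r^2 - 15*r + 56)/(r^2 + r - 2)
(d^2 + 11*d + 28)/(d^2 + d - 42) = (d + 4)/(d - 6)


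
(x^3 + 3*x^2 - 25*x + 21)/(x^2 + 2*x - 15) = (x^2 + 6*x - 7)/(x + 5)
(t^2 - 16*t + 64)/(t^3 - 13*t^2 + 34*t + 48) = (t - 8)/(t^2 - 5*t - 6)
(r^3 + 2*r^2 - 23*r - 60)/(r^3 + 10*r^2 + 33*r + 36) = (r - 5)/(r + 3)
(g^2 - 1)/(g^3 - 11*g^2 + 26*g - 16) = (g + 1)/(g^2 - 10*g + 16)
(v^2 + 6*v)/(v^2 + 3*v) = (v + 6)/(v + 3)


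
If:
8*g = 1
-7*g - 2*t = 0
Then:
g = 1/8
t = -7/16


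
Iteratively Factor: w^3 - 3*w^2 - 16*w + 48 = (w - 4)*(w^2 + w - 12) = (w - 4)*(w + 4)*(w - 3)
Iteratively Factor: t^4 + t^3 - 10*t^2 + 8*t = (t + 4)*(t^3 - 3*t^2 + 2*t) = (t - 1)*(t + 4)*(t^2 - 2*t) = (t - 2)*(t - 1)*(t + 4)*(t)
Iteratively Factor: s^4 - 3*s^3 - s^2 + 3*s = (s)*(s^3 - 3*s^2 - s + 3) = s*(s - 3)*(s^2 - 1) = s*(s - 3)*(s + 1)*(s - 1)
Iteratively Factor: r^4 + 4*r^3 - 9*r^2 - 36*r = (r)*(r^3 + 4*r^2 - 9*r - 36) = r*(r + 4)*(r^2 - 9) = r*(r - 3)*(r + 4)*(r + 3)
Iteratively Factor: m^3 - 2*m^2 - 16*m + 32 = (m + 4)*(m^2 - 6*m + 8) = (m - 4)*(m + 4)*(m - 2)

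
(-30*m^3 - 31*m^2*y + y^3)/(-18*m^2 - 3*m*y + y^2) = (5*m^2 + 6*m*y + y^2)/(3*m + y)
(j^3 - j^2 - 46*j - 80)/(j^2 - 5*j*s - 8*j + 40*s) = (-j^2 - 7*j - 10)/(-j + 5*s)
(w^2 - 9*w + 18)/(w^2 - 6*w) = (w - 3)/w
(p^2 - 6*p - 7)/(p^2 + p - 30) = (p^2 - 6*p - 7)/(p^2 + p - 30)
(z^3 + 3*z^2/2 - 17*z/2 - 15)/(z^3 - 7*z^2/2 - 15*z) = (z^2 - z - 6)/(z*(z - 6))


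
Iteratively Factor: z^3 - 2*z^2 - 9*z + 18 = (z - 3)*(z^2 + z - 6) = (z - 3)*(z - 2)*(z + 3)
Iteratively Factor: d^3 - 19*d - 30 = (d + 2)*(d^2 - 2*d - 15) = (d - 5)*(d + 2)*(d + 3)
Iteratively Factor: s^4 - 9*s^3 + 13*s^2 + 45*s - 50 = (s - 5)*(s^3 - 4*s^2 - 7*s + 10) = (s - 5)*(s - 1)*(s^2 - 3*s - 10) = (s - 5)^2*(s - 1)*(s + 2)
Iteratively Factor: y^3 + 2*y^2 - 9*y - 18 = (y - 3)*(y^2 + 5*y + 6) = (y - 3)*(y + 2)*(y + 3)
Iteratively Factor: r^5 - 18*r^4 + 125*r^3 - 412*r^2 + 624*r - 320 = (r - 5)*(r^4 - 13*r^3 + 60*r^2 - 112*r + 64) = (r - 5)*(r - 4)*(r^3 - 9*r^2 + 24*r - 16) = (r - 5)*(r - 4)*(r - 1)*(r^2 - 8*r + 16) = (r - 5)*(r - 4)^2*(r - 1)*(r - 4)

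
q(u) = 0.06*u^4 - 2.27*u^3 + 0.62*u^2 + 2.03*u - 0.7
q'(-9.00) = -735.70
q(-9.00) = 2079.74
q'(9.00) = -363.46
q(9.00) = -1193.38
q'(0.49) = 1.03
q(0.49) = 0.18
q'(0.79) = -1.12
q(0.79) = 0.19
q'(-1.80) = -23.67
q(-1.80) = 11.52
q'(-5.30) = -231.57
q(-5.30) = 391.25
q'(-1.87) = -25.67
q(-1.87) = 13.25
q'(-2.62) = -52.28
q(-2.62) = 41.89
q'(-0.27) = 1.19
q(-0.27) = -1.16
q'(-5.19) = -221.39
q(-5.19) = 366.34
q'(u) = 0.24*u^3 - 6.81*u^2 + 1.24*u + 2.03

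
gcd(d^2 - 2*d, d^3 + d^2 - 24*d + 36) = d - 2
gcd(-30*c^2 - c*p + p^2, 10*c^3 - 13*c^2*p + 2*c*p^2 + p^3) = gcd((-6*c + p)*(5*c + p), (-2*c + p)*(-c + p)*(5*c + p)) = 5*c + p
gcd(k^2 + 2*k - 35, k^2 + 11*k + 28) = k + 7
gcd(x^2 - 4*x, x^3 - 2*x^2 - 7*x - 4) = x - 4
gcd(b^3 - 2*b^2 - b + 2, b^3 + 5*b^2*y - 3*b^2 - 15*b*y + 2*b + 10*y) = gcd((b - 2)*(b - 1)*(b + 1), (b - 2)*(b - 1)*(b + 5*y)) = b^2 - 3*b + 2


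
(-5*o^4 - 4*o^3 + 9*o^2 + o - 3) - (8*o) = -5*o^4 - 4*o^3 + 9*o^2 - 7*o - 3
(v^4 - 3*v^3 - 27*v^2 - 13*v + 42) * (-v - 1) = -v^5 + 2*v^4 + 30*v^3 + 40*v^2 - 29*v - 42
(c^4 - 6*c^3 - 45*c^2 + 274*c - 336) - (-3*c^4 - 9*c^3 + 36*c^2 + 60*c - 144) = 4*c^4 + 3*c^3 - 81*c^2 + 214*c - 192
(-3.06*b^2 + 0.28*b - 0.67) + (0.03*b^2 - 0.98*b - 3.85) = -3.03*b^2 - 0.7*b - 4.52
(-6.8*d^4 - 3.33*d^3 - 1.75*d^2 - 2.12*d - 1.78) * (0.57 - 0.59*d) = 4.012*d^5 - 1.9113*d^4 - 0.8656*d^3 + 0.2533*d^2 - 0.1582*d - 1.0146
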